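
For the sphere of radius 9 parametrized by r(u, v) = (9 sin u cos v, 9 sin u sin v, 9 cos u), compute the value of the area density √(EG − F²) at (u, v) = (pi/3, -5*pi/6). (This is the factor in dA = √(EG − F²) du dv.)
√(EG − F²)|_{(pi/3, -5*pi/6)} = 81*sqrt(3)/2

E = 81, F = 0, G = 81*sin(u)^2, so EG − F² = 6561*sin(u)^2. Taking the positive square root: √(EG − F²) = 81*Abs(sin(u)). At (u, v) = (pi/3, -5*pi/6): 81*sqrt(3)/2.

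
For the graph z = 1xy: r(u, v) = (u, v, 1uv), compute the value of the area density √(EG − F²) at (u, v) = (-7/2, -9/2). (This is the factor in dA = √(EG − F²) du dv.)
√(EG − F²)|_{(-7/2, -9/2)} = sqrt(134)/2

E = v^2 + 1, F = u*v, G = u^2 + 1, so EG − F² = u^2 + v^2 + 1. Taking the positive square root: √(EG − F²) = sqrt(u^2 + v^2 + 1). At (u, v) = (-7/2, -9/2): sqrt(134)/2.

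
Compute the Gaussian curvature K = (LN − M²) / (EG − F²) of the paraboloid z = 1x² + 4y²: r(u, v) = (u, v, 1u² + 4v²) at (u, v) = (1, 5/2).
K = 16/164025

Coefficients of the first fundamental form: E = 4*u^2 + 1, F = 16*u*v, G = 64*v^2 + 1.
Coefficients of the second fundamental form: L = 2/sqrt(4*u^2 + 64*v^2 + 1), M = 0, N = 8/sqrt(4*u^2 + 64*v^2 + 1).
Assemble K = (LN − M²)/(EG − F²) = 16/(16*u^4 + 512*u^2*v^2 + 8*u^2 + 4096*v^4 + 128*v^2 + 1). At (u, v) = (1, 5/2): K = 16/164025.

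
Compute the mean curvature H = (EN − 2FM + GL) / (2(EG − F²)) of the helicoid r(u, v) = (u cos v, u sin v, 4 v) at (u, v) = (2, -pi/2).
H = 0

With E = 1, F = 0, G = u^2 + 16, L = 0, M = -4/sqrt(u^2 + 16), N = 0, assemble
  H = (EN − 2FM + GL) / (2(EG − F²)) = 0.
At (u, v) = (2, -pi/2): H = 0.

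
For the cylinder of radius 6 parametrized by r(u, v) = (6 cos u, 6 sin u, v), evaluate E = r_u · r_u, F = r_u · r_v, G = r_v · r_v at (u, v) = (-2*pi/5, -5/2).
E = 36;  F = 0;  G = 1

Partials: r_u = (-6*sin(u), 6*cos(u), 0), r_v = (0, 0, 1). As functions of (u, v):
  E = r_u · r_u = 36,
  F = r_u · r_v = 0,
  G = r_v · r_v = 1.
Evaluating at (u, v) = (-2*pi/5, -5/2): E = 36, F = 0, G = 1.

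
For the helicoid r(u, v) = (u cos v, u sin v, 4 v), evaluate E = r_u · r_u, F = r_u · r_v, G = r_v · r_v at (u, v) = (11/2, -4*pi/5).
E = 1;  F = 0;  G = 185/4

Partials: r_u = (cos(v), sin(v), 0), r_v = (-u*sin(v), u*cos(v), 4). As functions of (u, v):
  E = r_u · r_u = 1,
  F = r_u · r_v = 0,
  G = r_v · r_v = u^2 + 16.
Evaluating at (u, v) = (11/2, -4*pi/5): E = 1, F = 0, G = 185/4.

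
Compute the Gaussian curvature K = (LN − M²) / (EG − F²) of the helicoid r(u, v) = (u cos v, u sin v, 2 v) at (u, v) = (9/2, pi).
K = -64/9409

Coefficients of the first fundamental form: E = 1, F = 0, G = u^2 + 4.
Coefficients of the second fundamental form: L = 0, M = -2/sqrt(u^2 + 4), N = 0.
Assemble K = (LN − M²)/(EG − F²) = -4/(u^2 + 4)^2. At (u, v) = (9/2, pi): K = -64/9409.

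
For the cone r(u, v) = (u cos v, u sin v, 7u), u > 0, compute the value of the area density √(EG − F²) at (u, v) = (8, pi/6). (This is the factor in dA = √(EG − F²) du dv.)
√(EG − F²)|_{(8, pi/6)} = 40*sqrt(2)

E = 50, F = 0, G = u^2, so EG − F² = 50*u^2. Taking the positive square root: √(EG − F²) = 5*sqrt(2)*Abs(u). At (u, v) = (8, pi/6): 40*sqrt(2).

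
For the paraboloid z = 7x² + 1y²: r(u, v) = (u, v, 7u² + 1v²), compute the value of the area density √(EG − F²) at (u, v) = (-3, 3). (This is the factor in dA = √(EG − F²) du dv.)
√(EG − F²)|_{(-3, 3)} = sqrt(1801)

E = 196*u^2 + 1, F = 28*u*v, G = 4*v^2 + 1, so EG − F² = 196*u^2 + 4*v^2 + 1. Taking the positive square root: √(EG − F²) = sqrt(196*u^2 + 4*v^2 + 1). At (u, v) = (-3, 3): sqrt(1801).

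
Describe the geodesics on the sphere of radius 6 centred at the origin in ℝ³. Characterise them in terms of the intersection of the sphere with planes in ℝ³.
Geodesics on the sphere of radius 6 are great circles — circles of radius 6 obtained as the intersection of the sphere with planes through the origin (the centre of the sphere).

A curve α(t) of nonzero constant speed on the sphere of radius 6 is a geodesic iff its acceleration α̈ is everywhere normal to the surface, i.e. parallel to the radial vector α(t). Then d/dt(α × α̇) = α̇ × α̇ + α × α̈ = 0, so α × α̇ is a constant vector n ≠ 0 and α(t) · n = 0 for all t: α lies in the plane through the origin with normal n. The intersection of that plane with the sphere is a circle of radius 6 (a great circle). Conversely, a great circle traversed at constant speed has centripetal acceleration pointing at the origin, hence normal to the sphere, so every great circle is a geodesic.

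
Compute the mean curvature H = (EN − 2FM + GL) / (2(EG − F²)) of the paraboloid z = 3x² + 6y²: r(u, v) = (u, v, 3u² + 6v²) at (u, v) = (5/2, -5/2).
H = 4059*sqrt(1126)/1267876

With E = 36*u^2 + 1, F = 72*u*v, G = 144*v^2 + 1, L = 6/sqrt(36*u^2 + 144*v^2 + 1), M = 0, N = 12/sqrt(36*u^2 + 144*v^2 + 1), assemble
  H = (EN − 2FM + GL) / (2(EG − F²)) = 9*(24*u^2 + 48*v^2 + 1)/(36*u^2 + 144*v^2 + 1)^(3/2).
At (u, v) = (5/2, -5/2): H = 4059*sqrt(1126)/1267876.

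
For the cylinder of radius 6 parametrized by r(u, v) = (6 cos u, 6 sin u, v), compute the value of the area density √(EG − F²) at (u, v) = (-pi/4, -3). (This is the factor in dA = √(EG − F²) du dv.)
√(EG − F²)|_{(-pi/4, -3)} = 6

E = 36, F = 0, G = 1, so EG − F² = 36. Taking the positive square root: √(EG − F²) = 6. At (u, v) = (-pi/4, -3): 6.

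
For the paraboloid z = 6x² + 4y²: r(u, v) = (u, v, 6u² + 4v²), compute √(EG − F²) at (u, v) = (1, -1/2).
√(EG − F²)|_{(1, -1/2)} = sqrt(161)

E = 144*u^2 + 1, F = 96*u*v, G = 64*v^2 + 1; EG − F² = 144*u^2 + 64*v^2 + 1; √(EG − F²) = sqrt(144*u^2 + 64*v^2 + 1). At the given point: sqrt(161).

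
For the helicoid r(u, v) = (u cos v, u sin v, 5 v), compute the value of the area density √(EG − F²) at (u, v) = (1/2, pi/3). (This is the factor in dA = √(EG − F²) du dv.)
√(EG − F²)|_{(1/2, pi/3)} = sqrt(101)/2

E = 1, F = 0, G = u^2 + 25, so EG − F² = u^2 + 25. Taking the positive square root: √(EG − F²) = sqrt(u^2 + 25). At (u, v) = (1/2, pi/3): sqrt(101)/2.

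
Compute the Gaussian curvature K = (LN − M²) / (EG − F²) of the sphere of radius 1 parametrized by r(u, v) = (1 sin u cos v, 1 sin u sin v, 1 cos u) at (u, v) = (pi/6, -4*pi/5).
K = 1

Coefficients of the first fundamental form: E = 1, F = 0, G = sin(u)^2.
Coefficients of the second fundamental form: L = -sin(u)/Abs(sin(u)), M = 0, N = -sin(u)^3/Abs(sin(u)).
Assemble K = (LN − M²)/(EG − F²) = 1. At (u, v) = (pi/6, -4*pi/5): K = 1.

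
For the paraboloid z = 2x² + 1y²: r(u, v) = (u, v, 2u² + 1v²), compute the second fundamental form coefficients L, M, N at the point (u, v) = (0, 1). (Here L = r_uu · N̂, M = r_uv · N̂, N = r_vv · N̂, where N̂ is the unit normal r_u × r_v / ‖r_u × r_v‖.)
L = 4*sqrt(5)/5;  M = 0;  N = 2*sqrt(5)/5

Compute the unit normal N̂(u, v) = (-4*u/sqrt(16*u^2 + 4*v^2 + 1), -2*v/sqrt(16*u^2 + 4*v^2 + 1), 1/sqrt(16*u^2 + 4*v^2 + 1)), and the second partials r_uu, r_uv, r_vv. Take dot products:
  L(u, v) = r_uu · N̂ = 4/sqrt(16*u^2 + 4*v^2 + 1),
  M(u, v) = r_uv · N̂ = 0,
  N(u, v) = r_vv · N̂ = 2/sqrt(16*u^2 + 4*v^2 + 1).
Evaluating at (u, v) = (0, 1):
  L = 4*sqrt(5)/5, M = 0, N = 2*sqrt(5)/5.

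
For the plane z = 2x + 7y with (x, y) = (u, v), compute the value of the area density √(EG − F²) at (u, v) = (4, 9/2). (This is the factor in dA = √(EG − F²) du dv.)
√(EG − F²)|_{(4, 9/2)} = 3*sqrt(6)

E = 5, F = 14, G = 50, so EG − F² = 54. Taking the positive square root: √(EG − F²) = 3*sqrt(6). At (u, v) = (4, 9/2): 3*sqrt(6).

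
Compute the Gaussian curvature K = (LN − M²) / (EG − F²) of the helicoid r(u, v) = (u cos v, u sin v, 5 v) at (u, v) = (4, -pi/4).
K = -25/1681

Coefficients of the first fundamental form: E = 1, F = 0, G = u^2 + 25.
Coefficients of the second fundamental form: L = 0, M = -5/sqrt(u^2 + 25), N = 0.
Assemble K = (LN − M²)/(EG − F²) = -25/(u^2 + 25)^2. At (u, v) = (4, -pi/4): K = -25/1681.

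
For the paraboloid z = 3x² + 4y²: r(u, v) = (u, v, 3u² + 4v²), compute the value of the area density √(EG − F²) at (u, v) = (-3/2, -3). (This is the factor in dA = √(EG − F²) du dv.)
√(EG − F²)|_{(-3/2, -3)} = sqrt(658)

E = 36*u^2 + 1, F = 48*u*v, G = 64*v^2 + 1, so EG − F² = 36*u^2 + 64*v^2 + 1. Taking the positive square root: √(EG − F²) = sqrt(36*u^2 + 64*v^2 + 1). At (u, v) = (-3/2, -3): sqrt(658).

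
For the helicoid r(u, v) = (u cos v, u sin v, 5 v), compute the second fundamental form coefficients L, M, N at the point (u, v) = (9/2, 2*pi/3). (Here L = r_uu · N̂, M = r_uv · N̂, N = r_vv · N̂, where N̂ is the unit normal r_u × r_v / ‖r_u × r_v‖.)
L = 0;  M = -10*sqrt(181)/181;  N = 0

Compute the unit normal N̂(u, v) = (5*sin(v)/sqrt(u^2 + 25), -5*cos(v)/sqrt(u^2 + 25), u/sqrt(u^2 + 25)), and the second partials r_uu, r_uv, r_vv. Take dot products:
  L(u, v) = r_uu · N̂ = 0,
  M(u, v) = r_uv · N̂ = -5/sqrt(u^2 + 25),
  N(u, v) = r_vv · N̂ = 0.
Evaluating at (u, v) = (9/2, 2*pi/3):
  L = 0, M = -10*sqrt(181)/181, N = 0.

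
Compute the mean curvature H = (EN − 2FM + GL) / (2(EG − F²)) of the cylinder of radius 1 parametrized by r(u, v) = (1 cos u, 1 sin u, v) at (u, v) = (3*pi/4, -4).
H = -1/2

With E = 1, F = 0, G = 1, L = -1, M = 0, N = 0, assemble
  H = (EN − 2FM + GL) / (2(EG − F²)) = -1/2.
At (u, v) = (3*pi/4, -4): H = -1/2.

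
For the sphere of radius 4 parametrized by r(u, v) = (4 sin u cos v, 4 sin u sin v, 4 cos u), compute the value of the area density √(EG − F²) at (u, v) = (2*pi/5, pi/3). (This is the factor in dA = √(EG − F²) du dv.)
√(EG − F²)|_{(2*pi/5, pi/3)} = 4*sqrt(2*sqrt(5) + 10)

E = 16, F = 0, G = 16*sin(u)^2, so EG − F² = 256*sin(u)^2. Taking the positive square root: √(EG − F²) = 16*Abs(sin(u)). At (u, v) = (2*pi/5, pi/3): 4*sqrt(2*sqrt(5) + 10).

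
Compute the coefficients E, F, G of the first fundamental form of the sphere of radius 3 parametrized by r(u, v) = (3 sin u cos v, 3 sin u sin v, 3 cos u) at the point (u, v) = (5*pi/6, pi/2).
E = 9;  F = 0;  G = 9/4

Partials: r_u = (3*cos(u)*cos(v), 3*sin(v)*cos(u), -3*sin(u)), r_v = (-3*sin(u)*sin(v), 3*sin(u)*cos(v), 0). As functions of (u, v):
  E = r_u · r_u = 9,
  F = r_u · r_v = 0,
  G = r_v · r_v = 9*sin(u)^2.
Evaluating at (u, v) = (5*pi/6, pi/2): E = 9, F = 0, G = 9/4.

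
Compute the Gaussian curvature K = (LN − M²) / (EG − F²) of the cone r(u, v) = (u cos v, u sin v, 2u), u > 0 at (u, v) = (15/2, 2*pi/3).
K = 0

Coefficients of the first fundamental form: E = 5, F = 0, G = u^2.
Coefficients of the second fundamental form: L = 0, M = 0, N = 2*sqrt(5)*u^2/(5*Abs(u)).
Assemble K = (LN − M²)/(EG − F²) = 0. At (u, v) = (15/2, 2*pi/3): K = 0.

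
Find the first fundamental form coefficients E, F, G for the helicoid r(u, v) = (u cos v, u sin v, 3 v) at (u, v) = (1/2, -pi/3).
E = 1;  F = 0;  G = 37/4

Partials: r_u = (cos(v), sin(v), 0), r_v = (-u*sin(v), u*cos(v), 3). As functions of (u, v):
  E = r_u · r_u = 1,
  F = r_u · r_v = 0,
  G = r_v · r_v = u^2 + 9.
Evaluating at (u, v) = (1/2, -pi/3): E = 1, F = 0, G = 37/4.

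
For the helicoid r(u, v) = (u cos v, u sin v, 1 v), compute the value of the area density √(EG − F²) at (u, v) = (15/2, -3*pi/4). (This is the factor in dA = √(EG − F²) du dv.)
√(EG − F²)|_{(15/2, -3*pi/4)} = sqrt(229)/2

E = 1, F = 0, G = u^2 + 1, so EG − F² = u^2 + 1. Taking the positive square root: √(EG − F²) = sqrt(u^2 + 1). At (u, v) = (15/2, -3*pi/4): sqrt(229)/2.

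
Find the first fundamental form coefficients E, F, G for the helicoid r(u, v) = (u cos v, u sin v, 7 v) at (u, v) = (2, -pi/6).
E = 1;  F = 0;  G = 53

Partials: r_u = (cos(v), sin(v), 0), r_v = (-u*sin(v), u*cos(v), 7). As functions of (u, v):
  E = r_u · r_u = 1,
  F = r_u · r_v = 0,
  G = r_v · r_v = u^2 + 49.
Evaluating at (u, v) = (2, -pi/6): E = 1, F = 0, G = 53.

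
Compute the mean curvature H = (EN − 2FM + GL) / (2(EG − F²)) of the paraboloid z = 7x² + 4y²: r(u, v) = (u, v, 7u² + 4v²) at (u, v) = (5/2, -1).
H = 5359*sqrt(1290)/1664100

With E = 196*u^2 + 1, F = 112*u*v, G = 64*v^2 + 1, L = 14/sqrt(196*u^2 + 64*v^2 + 1), M = 0, N = 8/sqrt(196*u^2 + 64*v^2 + 1), assemble
  H = (EN − 2FM + GL) / (2(EG − F²)) = (784*u^2 + 448*v^2 + 11)/(196*u^2 + 64*v^2 + 1)^(3/2).
At (u, v) = (5/2, -1): H = 5359*sqrt(1290)/1664100.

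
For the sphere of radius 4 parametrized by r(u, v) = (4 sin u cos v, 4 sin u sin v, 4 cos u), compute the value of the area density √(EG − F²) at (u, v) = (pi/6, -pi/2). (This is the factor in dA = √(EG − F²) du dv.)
√(EG − F²)|_{(pi/6, -pi/2)} = 8

E = 16, F = 0, G = 16*sin(u)^2, so EG − F² = 256*sin(u)^2. Taking the positive square root: √(EG − F²) = 16*Abs(sin(u)). At (u, v) = (pi/6, -pi/2): 8.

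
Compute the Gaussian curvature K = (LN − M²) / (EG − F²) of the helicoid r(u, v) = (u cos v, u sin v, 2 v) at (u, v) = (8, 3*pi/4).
K = -1/1156

Coefficients of the first fundamental form: E = 1, F = 0, G = u^2 + 4.
Coefficients of the second fundamental form: L = 0, M = -2/sqrt(u^2 + 4), N = 0.
Assemble K = (LN − M²)/(EG − F²) = -4/(u^2 + 4)^2. At (u, v) = (8, 3*pi/4): K = -1/1156.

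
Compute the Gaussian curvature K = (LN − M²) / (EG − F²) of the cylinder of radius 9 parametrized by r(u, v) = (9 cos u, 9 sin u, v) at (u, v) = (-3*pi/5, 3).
K = 0

Coefficients of the first fundamental form: E = 81, F = 0, G = 1.
Coefficients of the second fundamental form: L = -9, M = 0, N = 0.
Assemble K = (LN − M²)/(EG − F²) = 0. At (u, v) = (-3*pi/5, 3): K = 0.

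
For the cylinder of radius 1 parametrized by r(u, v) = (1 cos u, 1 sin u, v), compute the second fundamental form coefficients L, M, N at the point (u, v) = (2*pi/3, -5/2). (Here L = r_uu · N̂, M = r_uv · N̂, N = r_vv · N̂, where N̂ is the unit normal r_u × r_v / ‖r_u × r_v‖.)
L = -1;  M = 0;  N = 0

Compute the unit normal N̂(u, v) = (cos(u), sin(u), 0), and the second partials r_uu, r_uv, r_vv. Take dot products:
  L(u, v) = r_uu · N̂ = -1,
  M(u, v) = r_uv · N̂ = 0,
  N(u, v) = r_vv · N̂ = 0.
Evaluating at (u, v) = (2*pi/3, -5/2):
  L = -1, M = 0, N = 0.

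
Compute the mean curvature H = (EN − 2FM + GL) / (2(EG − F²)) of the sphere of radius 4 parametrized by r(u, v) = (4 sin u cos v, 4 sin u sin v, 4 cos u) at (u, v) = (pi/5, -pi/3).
H = -1/4

With E = 16, F = 0, G = 16*sin(u)^2, L = -4*sin(u)/Abs(sin(u)), M = 0, N = -4*sin(u)^3/Abs(sin(u)), assemble
  H = (EN − 2FM + GL) / (2(EG − F²)) = -sin(u)/(4*Abs(sin(u))).
At (u, v) = (pi/5, -pi/3): H = -1/4.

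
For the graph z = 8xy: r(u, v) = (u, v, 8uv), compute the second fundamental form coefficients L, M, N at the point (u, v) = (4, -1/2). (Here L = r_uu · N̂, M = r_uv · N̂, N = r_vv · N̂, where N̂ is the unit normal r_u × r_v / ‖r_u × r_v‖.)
L = 0;  M = 8*sqrt(1041)/1041;  N = 0

Compute the unit normal N̂(u, v) = (-8*v/sqrt(64*u^2 + 64*v^2 + 1), -8*u/sqrt(64*u^2 + 64*v^2 + 1), 1/sqrt(64*u^2 + 64*v^2 + 1)), and the second partials r_uu, r_uv, r_vv. Take dot products:
  L(u, v) = r_uu · N̂ = 0,
  M(u, v) = r_uv · N̂ = 8/sqrt(64*u^2 + 64*v^2 + 1),
  N(u, v) = r_vv · N̂ = 0.
Evaluating at (u, v) = (4, -1/2):
  L = 0, M = 8*sqrt(1041)/1041, N = 0.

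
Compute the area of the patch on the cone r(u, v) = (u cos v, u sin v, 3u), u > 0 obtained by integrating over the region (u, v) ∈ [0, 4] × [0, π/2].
Area = 4*sqrt(10)*pi

Area = ∫∫ √(EG − F²) du dv with √(EG − F²) = sqrt(10)*Abs(u). Integrating over [0, 4] × [0, π/2] gives 4*sqrt(10)*pi.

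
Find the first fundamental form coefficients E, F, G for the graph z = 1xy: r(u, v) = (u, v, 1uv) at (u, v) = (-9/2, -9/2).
E = 85/4;  F = 81/4;  G = 85/4

Partials: r_u = (1, 0, v), r_v = (0, 1, u). As functions of (u, v):
  E = r_u · r_u = v^2 + 1,
  F = r_u · r_v = u*v,
  G = r_v · r_v = u^2 + 1.
Evaluating at (u, v) = (-9/2, -9/2): E = 85/4, F = 81/4, G = 85/4.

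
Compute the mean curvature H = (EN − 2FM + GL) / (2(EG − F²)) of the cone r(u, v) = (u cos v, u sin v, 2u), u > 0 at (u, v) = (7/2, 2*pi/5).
H = 2*sqrt(5)/35

With E = 5, F = 0, G = u^2, L = 0, M = 0, N = 2*sqrt(5)*u^2/(5*Abs(u)), assemble
  H = (EN − 2FM + GL) / (2(EG − F²)) = sqrt(5)/(5*Abs(u)).
At (u, v) = (7/2, 2*pi/5): H = 2*sqrt(5)/35.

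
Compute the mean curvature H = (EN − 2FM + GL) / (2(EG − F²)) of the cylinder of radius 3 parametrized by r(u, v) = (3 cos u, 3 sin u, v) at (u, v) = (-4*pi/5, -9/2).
H = -1/6

With E = 9, F = 0, G = 1, L = -3, M = 0, N = 0, assemble
  H = (EN − 2FM + GL) / (2(EG − F²)) = -1/6.
At (u, v) = (-4*pi/5, -9/2): H = -1/6.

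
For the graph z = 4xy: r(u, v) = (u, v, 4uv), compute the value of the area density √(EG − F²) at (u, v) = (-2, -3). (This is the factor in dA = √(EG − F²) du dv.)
√(EG − F²)|_{(-2, -3)} = sqrt(209)

E = 16*v^2 + 1, F = 16*u*v, G = 16*u^2 + 1, so EG − F² = 16*u^2 + 16*v^2 + 1. Taking the positive square root: √(EG − F²) = sqrt(16*u^2 + 16*v^2 + 1). At (u, v) = (-2, -3): sqrt(209).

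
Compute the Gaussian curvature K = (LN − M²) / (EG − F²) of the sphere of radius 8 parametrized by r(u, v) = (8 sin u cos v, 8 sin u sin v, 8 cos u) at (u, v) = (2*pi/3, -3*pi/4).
K = 1/64

Coefficients of the first fundamental form: E = 64, F = 0, G = 64*sin(u)^2.
Coefficients of the second fundamental form: L = -8*sin(u)/Abs(sin(u)), M = 0, N = -8*sin(u)^3/Abs(sin(u)).
Assemble K = (LN − M²)/(EG − F²) = 1/64. At (u, v) = (2*pi/3, -3*pi/4): K = 1/64.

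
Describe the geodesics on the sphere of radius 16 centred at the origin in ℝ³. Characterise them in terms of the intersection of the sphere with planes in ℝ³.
Geodesics on the sphere of radius 16 are great circles — circles of radius 16 obtained as the intersection of the sphere with planes through the origin (the centre of the sphere).

A curve α(t) of nonzero constant speed on the sphere of radius 16 is a geodesic iff its acceleration α̈ is everywhere normal to the surface, i.e. parallel to the radial vector α(t). Then d/dt(α × α̇) = α̇ × α̇ + α × α̈ = 0, so α × α̇ is a constant vector n ≠ 0 and α(t) · n = 0 for all t: α lies in the plane through the origin with normal n. The intersection of that plane with the sphere is a circle of radius 16 (a great circle). Conversely, a great circle traversed at constant speed has centripetal acceleration pointing at the origin, hence normal to the sphere, so every great circle is a geodesic.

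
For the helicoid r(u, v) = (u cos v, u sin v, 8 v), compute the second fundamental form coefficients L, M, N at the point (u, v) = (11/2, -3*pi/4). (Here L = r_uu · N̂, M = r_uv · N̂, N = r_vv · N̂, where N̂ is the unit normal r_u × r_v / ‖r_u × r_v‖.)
L = 0;  M = -16*sqrt(377)/377;  N = 0

Compute the unit normal N̂(u, v) = (8*sin(v)/sqrt(u^2 + 64), -8*cos(v)/sqrt(u^2 + 64), u/sqrt(u^2 + 64)), and the second partials r_uu, r_uv, r_vv. Take dot products:
  L(u, v) = r_uu · N̂ = 0,
  M(u, v) = r_uv · N̂ = -8/sqrt(u^2 + 64),
  N(u, v) = r_vv · N̂ = 0.
Evaluating at (u, v) = (11/2, -3*pi/4):
  L = 0, M = -16*sqrt(377)/377, N = 0.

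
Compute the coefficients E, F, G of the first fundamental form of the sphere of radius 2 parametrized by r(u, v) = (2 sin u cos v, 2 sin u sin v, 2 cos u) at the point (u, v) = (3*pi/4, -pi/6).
E = 4;  F = 0;  G = 2

Partials: r_u = (2*cos(u)*cos(v), 2*sin(v)*cos(u), -2*sin(u)), r_v = (-2*sin(u)*sin(v), 2*sin(u)*cos(v), 0). As functions of (u, v):
  E = r_u · r_u = 4,
  F = r_u · r_v = 0,
  G = r_v · r_v = 4*sin(u)^2.
Evaluating at (u, v) = (3*pi/4, -pi/6): E = 4, F = 0, G = 2.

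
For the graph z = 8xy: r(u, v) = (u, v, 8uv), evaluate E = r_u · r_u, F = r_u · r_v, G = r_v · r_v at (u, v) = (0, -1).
E = 65;  F = 0;  G = 1

Partials: r_u = (1, 0, 8*v), r_v = (0, 1, 8*u). As functions of (u, v):
  E = r_u · r_u = 64*v^2 + 1,
  F = r_u · r_v = 64*u*v,
  G = r_v · r_v = 64*u^2 + 1.
Evaluating at (u, v) = (0, -1): E = 65, F = 0, G = 1.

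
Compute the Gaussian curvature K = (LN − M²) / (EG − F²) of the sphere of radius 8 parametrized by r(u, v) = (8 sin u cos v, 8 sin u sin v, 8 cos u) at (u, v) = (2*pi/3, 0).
K = 1/64

Coefficients of the first fundamental form: E = 64, F = 0, G = 64*sin(u)^2.
Coefficients of the second fundamental form: L = -8*sin(u)/Abs(sin(u)), M = 0, N = -8*sin(u)^3/Abs(sin(u)).
Assemble K = (LN − M²)/(EG − F²) = 1/64. At (u, v) = (2*pi/3, 0): K = 1/64.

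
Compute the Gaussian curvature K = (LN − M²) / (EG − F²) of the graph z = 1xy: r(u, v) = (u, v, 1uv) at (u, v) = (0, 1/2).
K = -16/25

Coefficients of the first fundamental form: E = v^2 + 1, F = u*v, G = u^2 + 1.
Coefficients of the second fundamental form: L = 0, M = 1/sqrt(u^2 + v^2 + 1), N = 0.
Assemble K = (LN − M²)/(EG − F²) = 1/((u^2*v^2 - (u^2 + 1)*(v^2 + 1))*(u^2 + v^2 + 1)). At (u, v) = (0, 1/2): K = -16/25.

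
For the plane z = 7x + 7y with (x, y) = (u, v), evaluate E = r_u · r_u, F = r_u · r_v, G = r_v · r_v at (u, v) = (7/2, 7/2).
E = 50;  F = 49;  G = 50

Partials: r_u = (1, 0, 7), r_v = (0, 1, 7). As functions of (u, v):
  E = r_u · r_u = 50,
  F = r_u · r_v = 49,
  G = r_v · r_v = 50.
Evaluating at (u, v) = (7/2, 7/2): E = 50, F = 49, G = 50.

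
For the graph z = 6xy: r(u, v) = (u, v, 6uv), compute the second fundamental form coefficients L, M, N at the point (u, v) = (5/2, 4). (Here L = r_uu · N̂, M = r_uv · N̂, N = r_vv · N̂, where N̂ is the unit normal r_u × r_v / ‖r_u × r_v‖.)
L = 0;  M = 3*sqrt(802)/401;  N = 0

Compute the unit normal N̂(u, v) = (-6*v/sqrt(36*u^2 + 36*v^2 + 1), -6*u/sqrt(36*u^2 + 36*v^2 + 1), 1/sqrt(36*u^2 + 36*v^2 + 1)), and the second partials r_uu, r_uv, r_vv. Take dot products:
  L(u, v) = r_uu · N̂ = 0,
  M(u, v) = r_uv · N̂ = 6/sqrt(36*u^2 + 36*v^2 + 1),
  N(u, v) = r_vv · N̂ = 0.
Evaluating at (u, v) = (5/2, 4):
  L = 0, M = 3*sqrt(802)/401, N = 0.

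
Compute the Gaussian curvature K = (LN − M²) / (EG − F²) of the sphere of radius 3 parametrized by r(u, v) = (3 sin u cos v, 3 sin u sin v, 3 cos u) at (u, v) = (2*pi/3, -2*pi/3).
K = 1/9

Coefficients of the first fundamental form: E = 9, F = 0, G = 9*sin(u)^2.
Coefficients of the second fundamental form: L = -3*sin(u)/Abs(sin(u)), M = 0, N = -3*sin(u)^3/Abs(sin(u)).
Assemble K = (LN − M²)/(EG − F²) = 1/9. At (u, v) = (2*pi/3, -2*pi/3): K = 1/9.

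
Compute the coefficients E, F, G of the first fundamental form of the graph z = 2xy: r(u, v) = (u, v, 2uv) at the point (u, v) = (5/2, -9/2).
E = 82;  F = -45;  G = 26

Partials: r_u = (1, 0, 2*v), r_v = (0, 1, 2*u). As functions of (u, v):
  E = r_u · r_u = 4*v^2 + 1,
  F = r_u · r_v = 4*u*v,
  G = r_v · r_v = 4*u^2 + 1.
Evaluating at (u, v) = (5/2, -9/2): E = 82, F = -45, G = 26.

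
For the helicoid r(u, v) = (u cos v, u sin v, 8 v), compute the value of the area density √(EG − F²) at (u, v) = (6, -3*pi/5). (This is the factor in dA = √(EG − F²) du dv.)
√(EG − F²)|_{(6, -3*pi/5)} = 10

E = 1, F = 0, G = u^2 + 64, so EG − F² = u^2 + 64. Taking the positive square root: √(EG − F²) = sqrt(u^2 + 64). At (u, v) = (6, -3*pi/5): 10.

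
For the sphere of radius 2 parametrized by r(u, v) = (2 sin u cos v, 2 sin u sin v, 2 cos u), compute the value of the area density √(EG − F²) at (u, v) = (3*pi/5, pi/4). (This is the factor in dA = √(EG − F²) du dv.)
√(EG − F²)|_{(3*pi/5, pi/4)} = sqrt(2*sqrt(5) + 10)

E = 4, F = 0, G = 4*sin(u)^2, so EG − F² = 16*sin(u)^2. Taking the positive square root: √(EG − F²) = 4*Abs(sin(u)). At (u, v) = (3*pi/5, pi/4): sqrt(2*sqrt(5) + 10).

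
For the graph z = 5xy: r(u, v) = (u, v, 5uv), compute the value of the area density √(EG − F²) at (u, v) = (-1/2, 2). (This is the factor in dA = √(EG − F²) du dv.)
√(EG − F²)|_{(-1/2, 2)} = sqrt(429)/2

E = 25*v^2 + 1, F = 25*u*v, G = 25*u^2 + 1, so EG − F² = 25*u^2 + 25*v^2 + 1. Taking the positive square root: √(EG − F²) = sqrt(25*u^2 + 25*v^2 + 1). At (u, v) = (-1/2, 2): sqrt(429)/2.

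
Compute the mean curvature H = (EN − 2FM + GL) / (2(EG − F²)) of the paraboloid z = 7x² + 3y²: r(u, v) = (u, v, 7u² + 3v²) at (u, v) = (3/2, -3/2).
H = 1900*sqrt(523)/273529

With E = 196*u^2 + 1, F = 84*u*v, G = 36*v^2 + 1, L = 14/sqrt(196*u^2 + 36*v^2 + 1), M = 0, N = 6/sqrt(196*u^2 + 36*v^2 + 1), assemble
  H = (EN − 2FM + GL) / (2(EG − F²)) = 2*(294*u^2 + 126*v^2 + 5)/(196*u^2 + 36*v^2 + 1)^(3/2).
At (u, v) = (3/2, -3/2): H = 1900*sqrt(523)/273529.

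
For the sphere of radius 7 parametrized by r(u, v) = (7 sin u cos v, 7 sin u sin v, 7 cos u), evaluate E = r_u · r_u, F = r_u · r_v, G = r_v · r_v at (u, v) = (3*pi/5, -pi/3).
E = 49;  F = 0;  G = 49*sqrt(5)/8 + 245/8

Partials: r_u = (7*cos(u)*cos(v), 7*sin(v)*cos(u), -7*sin(u)), r_v = (-7*sin(u)*sin(v), 7*sin(u)*cos(v), 0). As functions of (u, v):
  E = r_u · r_u = 49,
  F = r_u · r_v = 0,
  G = r_v · r_v = 49*sin(u)^2.
Evaluating at (u, v) = (3*pi/5, -pi/3): E = 49, F = 0, G = 49*sqrt(5)/8 + 245/8.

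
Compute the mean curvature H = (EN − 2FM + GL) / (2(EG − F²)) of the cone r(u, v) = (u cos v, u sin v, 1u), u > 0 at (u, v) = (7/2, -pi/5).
H = sqrt(2)/14

With E = 2, F = 0, G = u^2, L = 0, M = 0, N = sqrt(2)*u^2/(2*Abs(u)), assemble
  H = (EN − 2FM + GL) / (2(EG − F²)) = sqrt(2)/(4*Abs(u)).
At (u, v) = (7/2, -pi/5): H = sqrt(2)/14.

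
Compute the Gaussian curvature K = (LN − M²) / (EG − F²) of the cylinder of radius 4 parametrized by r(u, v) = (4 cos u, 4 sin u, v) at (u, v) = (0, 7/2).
K = 0

Coefficients of the first fundamental form: E = 16, F = 0, G = 1.
Coefficients of the second fundamental form: L = -4, M = 0, N = 0.
Assemble K = (LN − M²)/(EG − F²) = 0. At (u, v) = (0, 7/2): K = 0.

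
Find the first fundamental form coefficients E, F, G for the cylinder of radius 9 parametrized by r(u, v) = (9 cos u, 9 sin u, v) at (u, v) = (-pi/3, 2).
E = 81;  F = 0;  G = 1

Partials: r_u = (-9*sin(u), 9*cos(u), 0), r_v = (0, 0, 1). As functions of (u, v):
  E = r_u · r_u = 81,
  F = r_u · r_v = 0,
  G = r_v · r_v = 1.
Evaluating at (u, v) = (-pi/3, 2): E = 81, F = 0, G = 1.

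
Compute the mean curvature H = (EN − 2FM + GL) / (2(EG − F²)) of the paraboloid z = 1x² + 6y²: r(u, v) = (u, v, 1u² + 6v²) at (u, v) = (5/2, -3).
H = 1453*sqrt(1322)/1747684

With E = 4*u^2 + 1, F = 24*u*v, G = 144*v^2 + 1, L = 2/sqrt(4*u^2 + 144*v^2 + 1), M = 0, N = 12/sqrt(4*u^2 + 144*v^2 + 1), assemble
  H = (EN − 2FM + GL) / (2(EG − F²)) = (24*u^2 + 144*v^2 + 7)/(4*u^2 + 144*v^2 + 1)^(3/2).
At (u, v) = (5/2, -3): H = 1453*sqrt(1322)/1747684.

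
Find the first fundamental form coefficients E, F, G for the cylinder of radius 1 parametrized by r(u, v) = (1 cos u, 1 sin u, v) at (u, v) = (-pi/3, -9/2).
E = 1;  F = 0;  G = 1

Partials: r_u = (-sin(u), cos(u), 0), r_v = (0, 0, 1). As functions of (u, v):
  E = r_u · r_u = 1,
  F = r_u · r_v = 0,
  G = r_v · r_v = 1.
Evaluating at (u, v) = (-pi/3, -9/2): E = 1, F = 0, G = 1.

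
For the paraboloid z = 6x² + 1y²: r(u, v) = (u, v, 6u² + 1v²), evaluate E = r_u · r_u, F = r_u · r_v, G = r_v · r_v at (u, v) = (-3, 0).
E = 1297;  F = 0;  G = 1

Partials: r_u = (1, 0, 12*u), r_v = (0, 1, 2*v). As functions of (u, v):
  E = r_u · r_u = 144*u^2 + 1,
  F = r_u · r_v = 24*u*v,
  G = r_v · r_v = 4*v^2 + 1.
Evaluating at (u, v) = (-3, 0): E = 1297, F = 0, G = 1.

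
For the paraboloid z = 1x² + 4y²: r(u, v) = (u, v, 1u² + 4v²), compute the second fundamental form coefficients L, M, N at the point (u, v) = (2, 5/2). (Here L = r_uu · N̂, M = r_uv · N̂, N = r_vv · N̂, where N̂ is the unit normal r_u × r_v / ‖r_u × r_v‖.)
L = 2*sqrt(417)/417;  M = 0;  N = 8*sqrt(417)/417

Compute the unit normal N̂(u, v) = (-2*u/sqrt(4*u^2 + 64*v^2 + 1), -8*v/sqrt(4*u^2 + 64*v^2 + 1), 1/sqrt(4*u^2 + 64*v^2 + 1)), and the second partials r_uu, r_uv, r_vv. Take dot products:
  L(u, v) = r_uu · N̂ = 2/sqrt(4*u^2 + 64*v^2 + 1),
  M(u, v) = r_uv · N̂ = 0,
  N(u, v) = r_vv · N̂ = 8/sqrt(4*u^2 + 64*v^2 + 1).
Evaluating at (u, v) = (2, 5/2):
  L = 2*sqrt(417)/417, M = 0, N = 8*sqrt(417)/417.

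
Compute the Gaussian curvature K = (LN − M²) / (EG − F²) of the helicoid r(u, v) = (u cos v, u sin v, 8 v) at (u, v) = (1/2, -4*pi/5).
K = -1024/66049

Coefficients of the first fundamental form: E = 1, F = 0, G = u^2 + 64.
Coefficients of the second fundamental form: L = 0, M = -8/sqrt(u^2 + 64), N = 0.
Assemble K = (LN − M²)/(EG − F²) = -64/(u^2 + 64)^2. At (u, v) = (1/2, -4*pi/5): K = -1024/66049.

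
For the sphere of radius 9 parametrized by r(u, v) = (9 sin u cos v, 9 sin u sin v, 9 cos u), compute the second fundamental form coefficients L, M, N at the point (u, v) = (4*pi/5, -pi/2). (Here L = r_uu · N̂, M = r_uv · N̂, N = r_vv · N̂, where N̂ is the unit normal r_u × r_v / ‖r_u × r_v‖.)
L = -9;  M = 0;  N = -45/8 + 9*sqrt(5)/8

Compute the unit normal N̂(u, v) = (sin(u)^2*cos(v)/Abs(sin(u)), sin(u)^2*sin(v)/Abs(sin(u)), sin(2*u)/(2*Abs(sin(u)))), and the second partials r_uu, r_uv, r_vv. Take dot products:
  L(u, v) = r_uu · N̂ = -9*sin(u)/Abs(sin(u)),
  M(u, v) = r_uv · N̂ = 0,
  N(u, v) = r_vv · N̂ = -9*sin(u)^3/Abs(sin(u)).
Evaluating at (u, v) = (4*pi/5, -pi/2):
  L = -9, M = 0, N = -45/8 + 9*sqrt(5)/8.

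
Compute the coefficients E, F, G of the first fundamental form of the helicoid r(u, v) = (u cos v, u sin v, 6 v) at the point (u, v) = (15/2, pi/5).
E = 1;  F = 0;  G = 369/4

Partials: r_u = (cos(v), sin(v), 0), r_v = (-u*sin(v), u*cos(v), 6). As functions of (u, v):
  E = r_u · r_u = 1,
  F = r_u · r_v = 0,
  G = r_v · r_v = u^2 + 36.
Evaluating at (u, v) = (15/2, pi/5): E = 1, F = 0, G = 369/4.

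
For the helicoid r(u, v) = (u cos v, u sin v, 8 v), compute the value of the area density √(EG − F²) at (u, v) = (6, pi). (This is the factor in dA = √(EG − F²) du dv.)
√(EG − F²)|_{(6, pi)} = 10

E = 1, F = 0, G = u^2 + 64, so EG − F² = u^2 + 64. Taking the positive square root: √(EG − F²) = sqrt(u^2 + 64). At (u, v) = (6, pi): 10.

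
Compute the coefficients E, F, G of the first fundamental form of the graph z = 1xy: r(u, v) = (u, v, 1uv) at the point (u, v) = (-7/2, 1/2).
E = 5/4;  F = -7/4;  G = 53/4

Partials: r_u = (1, 0, v), r_v = (0, 1, u). As functions of (u, v):
  E = r_u · r_u = v^2 + 1,
  F = r_u · r_v = u*v,
  G = r_v · r_v = u^2 + 1.
Evaluating at (u, v) = (-7/2, 1/2): E = 5/4, F = -7/4, G = 53/4.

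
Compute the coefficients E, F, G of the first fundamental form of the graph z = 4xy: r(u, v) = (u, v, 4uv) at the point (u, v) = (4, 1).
E = 17;  F = 64;  G = 257

Partials: r_u = (1, 0, 4*v), r_v = (0, 1, 4*u). As functions of (u, v):
  E = r_u · r_u = 16*v^2 + 1,
  F = r_u · r_v = 16*u*v,
  G = r_v · r_v = 16*u^2 + 1.
Evaluating at (u, v) = (4, 1): E = 17, F = 64, G = 257.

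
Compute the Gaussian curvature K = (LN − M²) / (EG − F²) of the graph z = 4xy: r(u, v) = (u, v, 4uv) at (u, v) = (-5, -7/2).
K = -16/356409

Coefficients of the first fundamental form: E = 16*v^2 + 1, F = 16*u*v, G = 16*u^2 + 1.
Coefficients of the second fundamental form: L = 0, M = 4/sqrt(16*u^2 + 16*v^2 + 1), N = 0.
Assemble K = (LN − M²)/(EG − F²) = -16/(256*u^4 + 512*u^2*v^2 + 32*u^2 + 256*v^4 + 32*v^2 + 1). At (u, v) = (-5, -7/2): K = -16/356409.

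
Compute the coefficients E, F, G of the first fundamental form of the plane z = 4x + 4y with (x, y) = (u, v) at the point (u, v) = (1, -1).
E = 17;  F = 16;  G = 17

Partials: r_u = (1, 0, 4), r_v = (0, 1, 4). As functions of (u, v):
  E = r_u · r_u = 17,
  F = r_u · r_v = 16,
  G = r_v · r_v = 17.
Evaluating at (u, v) = (1, -1): E = 17, F = 16, G = 17.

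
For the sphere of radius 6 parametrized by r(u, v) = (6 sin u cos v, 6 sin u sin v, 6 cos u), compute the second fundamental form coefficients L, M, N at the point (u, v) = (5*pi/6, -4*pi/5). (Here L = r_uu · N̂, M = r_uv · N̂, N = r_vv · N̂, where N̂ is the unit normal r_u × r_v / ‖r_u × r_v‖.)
L = -6;  M = 0;  N = -3/2

Compute the unit normal N̂(u, v) = (sin(u)^2*cos(v)/Abs(sin(u)), sin(u)^2*sin(v)/Abs(sin(u)), sin(2*u)/(2*Abs(sin(u)))), and the second partials r_uu, r_uv, r_vv. Take dot products:
  L(u, v) = r_uu · N̂ = -6*sin(u)/Abs(sin(u)),
  M(u, v) = r_uv · N̂ = 0,
  N(u, v) = r_vv · N̂ = -6*sin(u)^3/Abs(sin(u)).
Evaluating at (u, v) = (5*pi/6, -4*pi/5):
  L = -6, M = 0, N = -3/2.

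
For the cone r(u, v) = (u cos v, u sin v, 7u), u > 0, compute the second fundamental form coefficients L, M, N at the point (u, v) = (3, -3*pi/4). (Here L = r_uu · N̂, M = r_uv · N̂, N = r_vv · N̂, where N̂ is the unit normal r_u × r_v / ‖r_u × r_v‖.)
L = 0;  M = 0;  N = 21*sqrt(2)/10

Compute the unit normal N̂(u, v) = (-7*sqrt(2)*u*cos(v)/(10*Abs(u)), -7*sqrt(2)*u*sin(v)/(10*Abs(u)), sqrt(2)*u/(10*Abs(u))), and the second partials r_uu, r_uv, r_vv. Take dot products:
  L(u, v) = r_uu · N̂ = 0,
  M(u, v) = r_uv · N̂ = 0,
  N(u, v) = r_vv · N̂ = 7*sqrt(2)*u^2/(10*Abs(u)).
Evaluating at (u, v) = (3, -3*pi/4):
  L = 0, M = 0, N = 21*sqrt(2)/10.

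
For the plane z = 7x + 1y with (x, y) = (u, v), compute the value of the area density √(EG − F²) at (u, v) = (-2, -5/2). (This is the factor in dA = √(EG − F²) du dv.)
√(EG − F²)|_{(-2, -5/2)} = sqrt(51)

E = 50, F = 7, G = 2, so EG − F² = 51. Taking the positive square root: √(EG − F²) = sqrt(51). At (u, v) = (-2, -5/2): sqrt(51).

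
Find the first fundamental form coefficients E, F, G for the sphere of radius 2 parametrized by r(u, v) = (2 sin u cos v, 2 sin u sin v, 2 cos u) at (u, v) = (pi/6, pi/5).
E = 4;  F = 0;  G = 1

Partials: r_u = (2*cos(u)*cos(v), 2*sin(v)*cos(u), -2*sin(u)), r_v = (-2*sin(u)*sin(v), 2*sin(u)*cos(v), 0). As functions of (u, v):
  E = r_u · r_u = 4,
  F = r_u · r_v = 0,
  G = r_v · r_v = 4*sin(u)^2.
Evaluating at (u, v) = (pi/6, pi/5): E = 4, F = 0, G = 1.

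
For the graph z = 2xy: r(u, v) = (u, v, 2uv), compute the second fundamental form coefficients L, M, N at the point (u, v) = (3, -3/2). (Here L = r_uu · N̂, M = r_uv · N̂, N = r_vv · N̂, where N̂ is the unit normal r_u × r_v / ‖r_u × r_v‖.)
L = 0;  M = sqrt(46)/23;  N = 0

Compute the unit normal N̂(u, v) = (-2*v/sqrt(4*u^2 + 4*v^2 + 1), -2*u/sqrt(4*u^2 + 4*v^2 + 1), 1/sqrt(4*u^2 + 4*v^2 + 1)), and the second partials r_uu, r_uv, r_vv. Take dot products:
  L(u, v) = r_uu · N̂ = 0,
  M(u, v) = r_uv · N̂ = 2/sqrt(4*u^2 + 4*v^2 + 1),
  N(u, v) = r_vv · N̂ = 0.
Evaluating at (u, v) = (3, -3/2):
  L = 0, M = sqrt(46)/23, N = 0.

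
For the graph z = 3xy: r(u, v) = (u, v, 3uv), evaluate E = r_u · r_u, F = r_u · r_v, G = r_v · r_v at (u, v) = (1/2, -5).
E = 226;  F = -45/2;  G = 13/4

Partials: r_u = (1, 0, 3*v), r_v = (0, 1, 3*u). As functions of (u, v):
  E = r_u · r_u = 9*v^2 + 1,
  F = r_u · r_v = 9*u*v,
  G = r_v · r_v = 9*u^2 + 1.
Evaluating at (u, v) = (1/2, -5): E = 226, F = -45/2, G = 13/4.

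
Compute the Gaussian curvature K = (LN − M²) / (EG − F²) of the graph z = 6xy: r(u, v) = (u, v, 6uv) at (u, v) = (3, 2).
K = -36/219961

Coefficients of the first fundamental form: E = 36*v^2 + 1, F = 36*u*v, G = 36*u^2 + 1.
Coefficients of the second fundamental form: L = 0, M = 6/sqrt(36*u^2 + 36*v^2 + 1), N = 0.
Assemble K = (LN − M²)/(EG − F²) = -36/(1296*u^4 + 2592*u^2*v^2 + 72*u^2 + 1296*v^4 + 72*v^2 + 1). At (u, v) = (3, 2): K = -36/219961.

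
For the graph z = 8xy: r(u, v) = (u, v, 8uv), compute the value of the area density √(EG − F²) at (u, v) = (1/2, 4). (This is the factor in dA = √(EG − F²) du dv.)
√(EG − F²)|_{(1/2, 4)} = sqrt(1041)

E = 64*v^2 + 1, F = 64*u*v, G = 64*u^2 + 1, so EG − F² = 64*u^2 + 64*v^2 + 1. Taking the positive square root: √(EG − F²) = sqrt(64*u^2 + 64*v^2 + 1). At (u, v) = (1/2, 4): sqrt(1041).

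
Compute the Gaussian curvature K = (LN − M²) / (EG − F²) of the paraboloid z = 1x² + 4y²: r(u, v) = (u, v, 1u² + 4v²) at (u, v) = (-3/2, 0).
K = 4/25

Coefficients of the first fundamental form: E = 4*u^2 + 1, F = 16*u*v, G = 64*v^2 + 1.
Coefficients of the second fundamental form: L = 2/sqrt(4*u^2 + 64*v^2 + 1), M = 0, N = 8/sqrt(4*u^2 + 64*v^2 + 1).
Assemble K = (LN − M²)/(EG − F²) = 16/(16*u^4 + 512*u^2*v^2 + 8*u^2 + 4096*v^4 + 128*v^2 + 1). At (u, v) = (-3/2, 0): K = 4/25.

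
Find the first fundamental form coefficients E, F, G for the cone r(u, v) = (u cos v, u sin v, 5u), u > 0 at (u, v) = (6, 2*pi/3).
E = 26;  F = 0;  G = 36

Partials: r_u = (cos(v), sin(v), 5), r_v = (-u*sin(v), u*cos(v), 0). As functions of (u, v):
  E = r_u · r_u = 26,
  F = r_u · r_v = 0,
  G = r_v · r_v = u^2.
Evaluating at (u, v) = (6, 2*pi/3): E = 26, F = 0, G = 36.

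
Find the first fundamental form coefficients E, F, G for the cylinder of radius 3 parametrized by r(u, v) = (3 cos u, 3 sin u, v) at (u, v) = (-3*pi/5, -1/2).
E = 9;  F = 0;  G = 1

Partials: r_u = (-3*sin(u), 3*cos(u), 0), r_v = (0, 0, 1). As functions of (u, v):
  E = r_u · r_u = 9,
  F = r_u · r_v = 0,
  G = r_v · r_v = 1.
Evaluating at (u, v) = (-3*pi/5, -1/2): E = 9, F = 0, G = 1.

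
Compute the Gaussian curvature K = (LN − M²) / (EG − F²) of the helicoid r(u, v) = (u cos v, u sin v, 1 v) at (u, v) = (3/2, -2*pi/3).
K = -16/169

Coefficients of the first fundamental form: E = 1, F = 0, G = u^2 + 1.
Coefficients of the second fundamental form: L = 0, M = -1/sqrt(u^2 + 1), N = 0.
Assemble K = (LN − M²)/(EG − F²) = -1/(u^2 + 1)^2. At (u, v) = (3/2, -2*pi/3): K = -16/169.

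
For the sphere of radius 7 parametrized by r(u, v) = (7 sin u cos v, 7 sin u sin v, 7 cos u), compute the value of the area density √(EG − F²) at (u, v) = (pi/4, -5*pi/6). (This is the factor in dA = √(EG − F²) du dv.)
√(EG − F²)|_{(pi/4, -5*pi/6)} = 49*sqrt(2)/2

E = 49, F = 0, G = 49*sin(u)^2, so EG − F² = 2401*sin(u)^2. Taking the positive square root: √(EG − F²) = 49*Abs(sin(u)). At (u, v) = (pi/4, -5*pi/6): 49*sqrt(2)/2.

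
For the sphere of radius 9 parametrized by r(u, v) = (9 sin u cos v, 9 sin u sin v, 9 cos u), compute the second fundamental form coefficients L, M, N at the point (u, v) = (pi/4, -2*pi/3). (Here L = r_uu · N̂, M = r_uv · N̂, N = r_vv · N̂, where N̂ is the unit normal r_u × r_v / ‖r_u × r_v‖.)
L = -9;  M = 0;  N = -9/2

Compute the unit normal N̂(u, v) = (sin(u)^2*cos(v)/Abs(sin(u)), sin(u)^2*sin(v)/Abs(sin(u)), sin(2*u)/(2*Abs(sin(u)))), and the second partials r_uu, r_uv, r_vv. Take dot products:
  L(u, v) = r_uu · N̂ = -9*sin(u)/Abs(sin(u)),
  M(u, v) = r_uv · N̂ = 0,
  N(u, v) = r_vv · N̂ = -9*sin(u)^3/Abs(sin(u)).
Evaluating at (u, v) = (pi/4, -2*pi/3):
  L = -9, M = 0, N = -9/2.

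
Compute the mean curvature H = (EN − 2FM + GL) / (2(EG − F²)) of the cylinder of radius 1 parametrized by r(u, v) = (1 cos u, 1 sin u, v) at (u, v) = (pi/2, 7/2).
H = -1/2

With E = 1, F = 0, G = 1, L = -1, M = 0, N = 0, assemble
  H = (EN − 2FM + GL) / (2(EG − F²)) = -1/2.
At (u, v) = (pi/2, 7/2): H = -1/2.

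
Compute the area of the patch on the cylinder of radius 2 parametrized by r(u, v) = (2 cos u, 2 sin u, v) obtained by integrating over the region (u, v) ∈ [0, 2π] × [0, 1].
Area = 4*pi

Area = ∫∫ √(EG − F²) du dv with √(EG − F²) = 2. Integrating over [0, 2π] × [0, 1] gives 4*pi.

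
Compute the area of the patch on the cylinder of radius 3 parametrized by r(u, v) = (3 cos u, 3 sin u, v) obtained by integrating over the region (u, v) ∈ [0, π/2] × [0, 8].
Area = 12*pi

Area = ∫∫ √(EG − F²) du dv with √(EG − F²) = 3. Integrating over [0, π/2] × [0, 8] gives 12*pi.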